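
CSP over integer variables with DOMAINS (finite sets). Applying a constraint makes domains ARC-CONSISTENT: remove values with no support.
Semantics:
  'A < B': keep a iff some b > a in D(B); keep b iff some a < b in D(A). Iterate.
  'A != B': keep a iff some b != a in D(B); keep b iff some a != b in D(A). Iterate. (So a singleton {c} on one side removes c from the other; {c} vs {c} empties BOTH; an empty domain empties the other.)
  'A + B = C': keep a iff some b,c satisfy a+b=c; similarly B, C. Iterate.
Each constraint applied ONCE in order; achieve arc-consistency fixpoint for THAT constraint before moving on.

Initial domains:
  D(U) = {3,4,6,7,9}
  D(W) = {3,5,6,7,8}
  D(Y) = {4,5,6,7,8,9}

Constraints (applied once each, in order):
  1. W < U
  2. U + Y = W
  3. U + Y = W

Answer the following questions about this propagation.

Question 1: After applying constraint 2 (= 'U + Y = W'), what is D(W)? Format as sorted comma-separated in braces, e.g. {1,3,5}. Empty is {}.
Answer: {8}

Derivation:
Constraint 1 (W < U) on D(W)={3,5,6,7,8} D(U)={3,4,6,7,9}: U {3,4,6,7,9}->{4,6,7,9}
Constraint 2 (U + Y = W) on D(U)={4,6,7,9} D(Y)={4,5,6,7,8,9} D(W)={3,5,6,7,8}: U {4,6,7,9}->{4}; Y {4,5,6,7,8,9}->{4}; W {3,5,6,7,8}->{8}
So after constraint 2: D(W) = {8}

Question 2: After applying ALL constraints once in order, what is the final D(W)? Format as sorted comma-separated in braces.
Answer: {8}

Derivation:
Constraint 1 (W < U) on D(W)={3,5,6,7,8} D(U)={3,4,6,7,9}: U {3,4,6,7,9}->{4,6,7,9}
Constraint 2 (U + Y = W) on D(U)={4,6,7,9} D(Y)={4,5,6,7,8,9} D(W)={3,5,6,7,8}: U {4,6,7,9}->{4}; Y {4,5,6,7,8,9}->{4}; W {3,5,6,7,8}->{8}
Constraint 3 (U + Y = W) on D(U)={4} D(Y)={4} D(W)={8}: no change
So after all 3 constraints: D(W) = {8}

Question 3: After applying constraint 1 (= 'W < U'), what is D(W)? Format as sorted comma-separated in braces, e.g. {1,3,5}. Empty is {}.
Answer: {3,5,6,7,8}

Derivation:
Constraint 1 (W < U) on D(W)={3,5,6,7,8} D(U)={3,4,6,7,9}: U {3,4,6,7,9}->{4,6,7,9}
So after constraint 1: D(W) = {3,5,6,7,8}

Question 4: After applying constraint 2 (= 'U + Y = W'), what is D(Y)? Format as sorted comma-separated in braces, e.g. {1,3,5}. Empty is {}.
Constraint 1 (W < U) on D(W)={3,5,6,7,8} D(U)={3,4,6,7,9}: U {3,4,6,7,9}->{4,6,7,9}
Constraint 2 (U + Y = W) on D(U)={4,6,7,9} D(Y)={4,5,6,7,8,9} D(W)={3,5,6,7,8}: U {4,6,7,9}->{4}; Y {4,5,6,7,8,9}->{4}; W {3,5,6,7,8}->{8}
So after constraint 2: D(Y) = {4}

Answer: {4}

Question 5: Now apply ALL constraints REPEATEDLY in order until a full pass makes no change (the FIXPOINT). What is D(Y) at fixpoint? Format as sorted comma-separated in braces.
Answer: {}

Derivation:
pass 0 (initial): D(Y)={4,5,6,7,8,9}
pass 1: U {3,4,6,7,9}->{4}; W {3,5,6,7,8}->{8}; Y {4,5,6,7,8,9}->{4}
pass 2: U {4}->{}; W {8}->{}; Y {4}->{}
pass 3: no change
Fixpoint after 3 passes: D(Y) = {}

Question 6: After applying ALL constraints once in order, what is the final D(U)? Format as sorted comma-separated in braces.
Constraint 1 (W < U) on D(W)={3,5,6,7,8} D(U)={3,4,6,7,9}: U {3,4,6,7,9}->{4,6,7,9}
Constraint 2 (U + Y = W) on D(U)={4,6,7,9} D(Y)={4,5,6,7,8,9} D(W)={3,5,6,7,8}: U {4,6,7,9}->{4}; Y {4,5,6,7,8,9}->{4}; W {3,5,6,7,8}->{8}
Constraint 3 (U + Y = W) on D(U)={4} D(Y)={4} D(W)={8}: no change
So after all 3 constraints: D(U) = {4}

Answer: {4}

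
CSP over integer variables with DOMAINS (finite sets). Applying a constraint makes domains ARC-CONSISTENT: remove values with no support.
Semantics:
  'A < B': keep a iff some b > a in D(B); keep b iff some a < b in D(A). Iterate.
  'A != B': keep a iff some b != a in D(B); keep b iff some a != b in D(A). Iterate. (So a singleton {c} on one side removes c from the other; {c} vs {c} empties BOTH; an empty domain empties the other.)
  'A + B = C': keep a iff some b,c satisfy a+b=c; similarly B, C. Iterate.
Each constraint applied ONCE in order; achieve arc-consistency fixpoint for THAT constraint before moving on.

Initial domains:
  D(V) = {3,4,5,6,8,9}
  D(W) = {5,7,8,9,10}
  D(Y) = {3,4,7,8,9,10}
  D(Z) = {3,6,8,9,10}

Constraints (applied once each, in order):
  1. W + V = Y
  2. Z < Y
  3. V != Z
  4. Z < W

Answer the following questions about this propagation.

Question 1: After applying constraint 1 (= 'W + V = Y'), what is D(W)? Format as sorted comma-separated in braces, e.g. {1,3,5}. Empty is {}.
Answer: {5,7}

Derivation:
Constraint 1 (W + V = Y) on D(W)={5,7,8,9,10} D(V)={3,4,5,6,8,9} D(Y)={3,4,7,8,9,10}: W {5,7,8,9,10}->{5,7}; V {3,4,5,6,8,9}->{3,4,5}; Y {3,4,7,8,9,10}->{8,9,10}
So after constraint 1: D(W) = {5,7}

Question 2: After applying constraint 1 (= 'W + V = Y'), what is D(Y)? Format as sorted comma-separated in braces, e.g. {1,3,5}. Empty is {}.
Constraint 1 (W + V = Y) on D(W)={5,7,8,9,10} D(V)={3,4,5,6,8,9} D(Y)={3,4,7,8,9,10}: W {5,7,8,9,10}->{5,7}; V {3,4,5,6,8,9}->{3,4,5}; Y {3,4,7,8,9,10}->{8,9,10}
So after constraint 1: D(Y) = {8,9,10}

Answer: {8,9,10}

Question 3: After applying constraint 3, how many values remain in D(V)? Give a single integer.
Answer: 3

Derivation:
Constraint 1 (W + V = Y) on D(W)={5,7,8,9,10} D(V)={3,4,5,6,8,9} D(Y)={3,4,7,8,9,10}: W {5,7,8,9,10}->{5,7}; V {3,4,5,6,8,9}->{3,4,5}; Y {3,4,7,8,9,10}->{8,9,10}
Constraint 2 (Z < Y) on D(Z)={3,6,8,9,10} D(Y)={8,9,10}: Z {3,6,8,9,10}->{3,6,8,9}
Constraint 3 (V != Z) on D(V)={3,4,5} D(Z)={3,6,8,9}: no change
So after constraint 3: D(V)={3,4,5}, size = 3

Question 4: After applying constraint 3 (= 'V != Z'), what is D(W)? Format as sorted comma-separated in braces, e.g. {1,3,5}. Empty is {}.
Answer: {5,7}

Derivation:
Constraint 1 (W + V = Y) on D(W)={5,7,8,9,10} D(V)={3,4,5,6,8,9} D(Y)={3,4,7,8,9,10}: W {5,7,8,9,10}->{5,7}; V {3,4,5,6,8,9}->{3,4,5}; Y {3,4,7,8,9,10}->{8,9,10}
Constraint 2 (Z < Y) on D(Z)={3,6,8,9,10} D(Y)={8,9,10}: Z {3,6,8,9,10}->{3,6,8,9}
Constraint 3 (V != Z) on D(V)={3,4,5} D(Z)={3,6,8,9}: no change
So after constraint 3: D(W) = {5,7}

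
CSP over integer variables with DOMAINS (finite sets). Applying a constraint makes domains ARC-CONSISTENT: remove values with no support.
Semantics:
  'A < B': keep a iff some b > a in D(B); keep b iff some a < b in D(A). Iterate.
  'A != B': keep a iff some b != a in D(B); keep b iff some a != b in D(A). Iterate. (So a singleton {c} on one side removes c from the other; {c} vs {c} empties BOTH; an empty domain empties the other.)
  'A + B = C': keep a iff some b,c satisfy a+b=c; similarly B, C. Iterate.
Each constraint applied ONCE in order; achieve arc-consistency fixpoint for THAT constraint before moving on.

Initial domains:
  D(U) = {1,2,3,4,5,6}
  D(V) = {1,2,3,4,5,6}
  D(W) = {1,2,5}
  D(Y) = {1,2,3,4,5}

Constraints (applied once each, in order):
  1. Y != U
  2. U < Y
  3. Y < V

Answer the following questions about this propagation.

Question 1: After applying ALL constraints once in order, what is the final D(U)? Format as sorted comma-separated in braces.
Constraint 1 (Y != U) on D(Y)={1,2,3,4,5} D(U)={1,2,3,4,5,6}: no change
Constraint 2 (U < Y) on D(U)={1,2,3,4,5,6} D(Y)={1,2,3,4,5}: U {1,2,3,4,5,6}->{1,2,3,4}; Y {1,2,3,4,5}->{2,3,4,5}
Constraint 3 (Y < V) on D(Y)={2,3,4,5} D(V)={1,2,3,4,5,6}: V {1,2,3,4,5,6}->{3,4,5,6}
So after all 3 constraints: D(U) = {1,2,3,4}

Answer: {1,2,3,4}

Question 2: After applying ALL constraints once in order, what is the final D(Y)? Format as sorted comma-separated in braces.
Answer: {2,3,4,5}

Derivation:
Constraint 1 (Y != U) on D(Y)={1,2,3,4,5} D(U)={1,2,3,4,5,6}: no change
Constraint 2 (U < Y) on D(U)={1,2,3,4,5,6} D(Y)={1,2,3,4,5}: U {1,2,3,4,5,6}->{1,2,3,4}; Y {1,2,3,4,5}->{2,3,4,5}
Constraint 3 (Y < V) on D(Y)={2,3,4,5} D(V)={1,2,3,4,5,6}: V {1,2,3,4,5,6}->{3,4,5,6}
So after all 3 constraints: D(Y) = {2,3,4,5}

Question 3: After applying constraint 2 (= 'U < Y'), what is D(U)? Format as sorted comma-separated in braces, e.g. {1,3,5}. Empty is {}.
Answer: {1,2,3,4}

Derivation:
Constraint 1 (Y != U) on D(Y)={1,2,3,4,5} D(U)={1,2,3,4,5,6}: no change
Constraint 2 (U < Y) on D(U)={1,2,3,4,5,6} D(Y)={1,2,3,4,5}: U {1,2,3,4,5,6}->{1,2,3,4}; Y {1,2,3,4,5}->{2,3,4,5}
So after constraint 2: D(U) = {1,2,3,4}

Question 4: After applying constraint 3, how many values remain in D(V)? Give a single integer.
Constraint 1 (Y != U) on D(Y)={1,2,3,4,5} D(U)={1,2,3,4,5,6}: no change
Constraint 2 (U < Y) on D(U)={1,2,3,4,5,6} D(Y)={1,2,3,4,5}: U {1,2,3,4,5,6}->{1,2,3,4}; Y {1,2,3,4,5}->{2,3,4,5}
Constraint 3 (Y < V) on D(Y)={2,3,4,5} D(V)={1,2,3,4,5,6}: V {1,2,3,4,5,6}->{3,4,5,6}
So after constraint 3: D(V)={3,4,5,6}, size = 4

Answer: 4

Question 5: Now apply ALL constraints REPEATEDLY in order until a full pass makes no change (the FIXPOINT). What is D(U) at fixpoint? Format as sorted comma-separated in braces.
Answer: {1,2,3,4}

Derivation:
pass 0 (initial): D(U)={1,2,3,4,5,6}
pass 1: U {1,2,3,4,5,6}->{1,2,3,4}; V {1,2,3,4,5,6}->{3,4,5,6}; Y {1,2,3,4,5}->{2,3,4,5}
pass 2: no change
Fixpoint after 2 passes: D(U) = {1,2,3,4}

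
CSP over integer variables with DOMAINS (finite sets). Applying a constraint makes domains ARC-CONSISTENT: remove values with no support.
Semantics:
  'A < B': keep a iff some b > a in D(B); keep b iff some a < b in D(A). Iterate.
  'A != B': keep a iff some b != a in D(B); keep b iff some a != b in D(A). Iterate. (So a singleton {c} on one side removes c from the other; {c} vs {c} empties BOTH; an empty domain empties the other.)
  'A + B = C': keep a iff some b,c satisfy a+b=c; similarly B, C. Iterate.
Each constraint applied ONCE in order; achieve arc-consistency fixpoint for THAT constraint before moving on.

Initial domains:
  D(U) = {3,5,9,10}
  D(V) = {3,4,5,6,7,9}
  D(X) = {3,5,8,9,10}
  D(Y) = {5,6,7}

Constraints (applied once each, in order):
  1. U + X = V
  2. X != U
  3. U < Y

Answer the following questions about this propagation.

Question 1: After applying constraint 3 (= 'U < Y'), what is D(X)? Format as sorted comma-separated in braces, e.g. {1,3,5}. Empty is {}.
Answer: {}

Derivation:
Constraint 1 (U + X = V) on D(U)={3,5,9,10} D(X)={3,5,8,9,10} D(V)={3,4,5,6,7,9}: U {3,5,9,10}->{3}; X {3,5,8,9,10}->{3}; V {3,4,5,6,7,9}->{6}
Constraint 2 (X != U) on D(X)={3} D(U)={3}: X {3}->{}; U {3}->{}
Constraint 3 (U < Y) on D(U)={} D(Y)={5,6,7}: Y {5,6,7}->{}
So after constraint 3: D(X) = {}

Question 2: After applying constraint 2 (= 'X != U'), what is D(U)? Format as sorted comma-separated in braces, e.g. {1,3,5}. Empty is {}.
Answer: {}

Derivation:
Constraint 1 (U + X = V) on D(U)={3,5,9,10} D(X)={3,5,8,9,10} D(V)={3,4,5,6,7,9}: U {3,5,9,10}->{3}; X {3,5,8,9,10}->{3}; V {3,4,5,6,7,9}->{6}
Constraint 2 (X != U) on D(X)={3} D(U)={3}: X {3}->{}; U {3}->{}
So after constraint 2: D(U) = {}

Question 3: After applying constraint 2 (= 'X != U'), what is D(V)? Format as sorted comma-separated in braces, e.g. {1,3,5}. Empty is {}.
Constraint 1 (U + X = V) on D(U)={3,5,9,10} D(X)={3,5,8,9,10} D(V)={3,4,5,6,7,9}: U {3,5,9,10}->{3}; X {3,5,8,9,10}->{3}; V {3,4,5,6,7,9}->{6}
Constraint 2 (X != U) on D(X)={3} D(U)={3}: X {3}->{}; U {3}->{}
So after constraint 2: D(V) = {6}

Answer: {6}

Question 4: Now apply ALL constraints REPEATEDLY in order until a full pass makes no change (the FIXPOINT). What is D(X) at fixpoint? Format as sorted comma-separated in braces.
pass 0 (initial): D(X)={3,5,8,9,10}
pass 1: U {3,5,9,10}->{}; V {3,4,5,6,7,9}->{6}; X {3,5,8,9,10}->{}; Y {5,6,7}->{}
pass 2: V {6}->{}
pass 3: no change
Fixpoint after 3 passes: D(X) = {}

Answer: {}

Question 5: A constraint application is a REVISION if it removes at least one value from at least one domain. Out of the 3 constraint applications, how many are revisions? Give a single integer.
Answer: 3

Derivation:
Constraint 1 (U + X = V) on D(U)={3,5,9,10} D(X)={3,5,8,9,10} D(V)={3,4,5,6,7,9}: U {3,5,9,10}->{3}; X {3,5,8,9,10}->{3}; V {3,4,5,6,7,9}->{6} => REVISION
Constraint 2 (X != U) on D(X)={3} D(U)={3}: X {3}->{}; U {3}->{} => REVISION
Constraint 3 (U < Y) on D(U)={} D(Y)={5,6,7}: Y {5,6,7}->{} => REVISION
Total revisions = 3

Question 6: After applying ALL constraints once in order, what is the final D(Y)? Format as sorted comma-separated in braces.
Constraint 1 (U + X = V) on D(U)={3,5,9,10} D(X)={3,5,8,9,10} D(V)={3,4,5,6,7,9}: U {3,5,9,10}->{3}; X {3,5,8,9,10}->{3}; V {3,4,5,6,7,9}->{6}
Constraint 2 (X != U) on D(X)={3} D(U)={3}: X {3}->{}; U {3}->{}
Constraint 3 (U < Y) on D(U)={} D(Y)={5,6,7}: Y {5,6,7}->{}
So after all 3 constraints: D(Y) = {}

Answer: {}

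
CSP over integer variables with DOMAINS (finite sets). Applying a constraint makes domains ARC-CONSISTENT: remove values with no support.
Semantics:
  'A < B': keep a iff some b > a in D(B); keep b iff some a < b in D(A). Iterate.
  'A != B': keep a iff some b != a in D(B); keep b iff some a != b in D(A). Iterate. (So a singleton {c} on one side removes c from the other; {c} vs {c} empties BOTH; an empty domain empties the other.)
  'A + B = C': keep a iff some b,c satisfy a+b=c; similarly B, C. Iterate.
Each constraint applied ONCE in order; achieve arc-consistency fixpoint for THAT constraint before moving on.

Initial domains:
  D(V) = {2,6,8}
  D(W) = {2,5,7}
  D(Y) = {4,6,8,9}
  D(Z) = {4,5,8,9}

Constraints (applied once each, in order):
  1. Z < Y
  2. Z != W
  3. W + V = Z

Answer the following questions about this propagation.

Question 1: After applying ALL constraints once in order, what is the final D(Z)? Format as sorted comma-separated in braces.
Answer: {4,8}

Derivation:
Constraint 1 (Z < Y) on D(Z)={4,5,8,9} D(Y)={4,6,8,9}: Z {4,5,8,9}->{4,5,8}; Y {4,6,8,9}->{6,8,9}
Constraint 2 (Z != W) on D(Z)={4,5,8} D(W)={2,5,7}: no change
Constraint 3 (W + V = Z) on D(W)={2,5,7} D(V)={2,6,8} D(Z)={4,5,8}: W {2,5,7}->{2}; V {2,6,8}->{2,6}; Z {4,5,8}->{4,8}
So after all 3 constraints: D(Z) = {4,8}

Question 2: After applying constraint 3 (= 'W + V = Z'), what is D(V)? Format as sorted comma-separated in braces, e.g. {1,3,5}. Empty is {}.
Constraint 1 (Z < Y) on D(Z)={4,5,8,9} D(Y)={4,6,8,9}: Z {4,5,8,9}->{4,5,8}; Y {4,6,8,9}->{6,8,9}
Constraint 2 (Z != W) on D(Z)={4,5,8} D(W)={2,5,7}: no change
Constraint 3 (W + V = Z) on D(W)={2,5,7} D(V)={2,6,8} D(Z)={4,5,8}: W {2,5,7}->{2}; V {2,6,8}->{2,6}; Z {4,5,8}->{4,8}
So after constraint 3: D(V) = {2,6}

Answer: {2,6}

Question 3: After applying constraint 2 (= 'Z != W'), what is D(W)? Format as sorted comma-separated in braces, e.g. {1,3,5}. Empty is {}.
Answer: {2,5,7}

Derivation:
Constraint 1 (Z < Y) on D(Z)={4,5,8,9} D(Y)={4,6,8,9}: Z {4,5,8,9}->{4,5,8}; Y {4,6,8,9}->{6,8,9}
Constraint 2 (Z != W) on D(Z)={4,5,8} D(W)={2,5,7}: no change
So after constraint 2: D(W) = {2,5,7}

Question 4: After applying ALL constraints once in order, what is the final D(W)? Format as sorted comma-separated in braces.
Answer: {2}

Derivation:
Constraint 1 (Z < Y) on D(Z)={4,5,8,9} D(Y)={4,6,8,9}: Z {4,5,8,9}->{4,5,8}; Y {4,6,8,9}->{6,8,9}
Constraint 2 (Z != W) on D(Z)={4,5,8} D(W)={2,5,7}: no change
Constraint 3 (W + V = Z) on D(W)={2,5,7} D(V)={2,6,8} D(Z)={4,5,8}: W {2,5,7}->{2}; V {2,6,8}->{2,6}; Z {4,5,8}->{4,8}
So after all 3 constraints: D(W) = {2}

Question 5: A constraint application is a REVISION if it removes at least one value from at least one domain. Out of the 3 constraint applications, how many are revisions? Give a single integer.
Constraint 1 (Z < Y) on D(Z)={4,5,8,9} D(Y)={4,6,8,9}: Z {4,5,8,9}->{4,5,8}; Y {4,6,8,9}->{6,8,9} => REVISION
Constraint 2 (Z != W) on D(Z)={4,5,8} D(W)={2,5,7}: no change => not a revision
Constraint 3 (W + V = Z) on D(W)={2,5,7} D(V)={2,6,8} D(Z)={4,5,8}: W {2,5,7}->{2}; V {2,6,8}->{2,6}; Z {4,5,8}->{4,8} => REVISION
Total revisions = 2

Answer: 2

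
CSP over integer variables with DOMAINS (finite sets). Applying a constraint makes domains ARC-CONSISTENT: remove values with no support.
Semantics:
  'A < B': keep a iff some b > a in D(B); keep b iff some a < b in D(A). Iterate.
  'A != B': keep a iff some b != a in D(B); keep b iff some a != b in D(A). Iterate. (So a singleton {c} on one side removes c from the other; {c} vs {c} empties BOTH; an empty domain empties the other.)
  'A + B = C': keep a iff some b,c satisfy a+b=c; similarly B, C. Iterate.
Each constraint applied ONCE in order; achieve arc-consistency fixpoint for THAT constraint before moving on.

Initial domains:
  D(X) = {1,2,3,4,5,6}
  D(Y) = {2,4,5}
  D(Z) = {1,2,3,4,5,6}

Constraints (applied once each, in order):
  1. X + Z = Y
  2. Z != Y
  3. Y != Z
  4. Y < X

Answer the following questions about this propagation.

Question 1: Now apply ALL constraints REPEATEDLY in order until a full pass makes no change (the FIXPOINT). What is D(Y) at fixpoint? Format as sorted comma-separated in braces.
Answer: {}

Derivation:
pass 0 (initial): D(Y)={2,4,5}
pass 1: X {1,2,3,4,5,6}->{3,4}; Y {2,4,5}->{2}; Z {1,2,3,4,5,6}->{1,2,3,4}
pass 2: X {3,4}->{}; Y {2}->{}; Z {1,2,3,4}->{}
pass 3: no change
Fixpoint after 3 passes: D(Y) = {}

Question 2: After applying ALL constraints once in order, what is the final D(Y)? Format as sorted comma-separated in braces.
Answer: {2}

Derivation:
Constraint 1 (X + Z = Y) on D(X)={1,2,3,4,5,6} D(Z)={1,2,3,4,5,6} D(Y)={2,4,5}: X {1,2,3,4,5,6}->{1,2,3,4}; Z {1,2,3,4,5,6}->{1,2,3,4}
Constraint 2 (Z != Y) on D(Z)={1,2,3,4} D(Y)={2,4,5}: no change
Constraint 3 (Y != Z) on D(Y)={2,4,5} D(Z)={1,2,3,4}: no change
Constraint 4 (Y < X) on D(Y)={2,4,5} D(X)={1,2,3,4}: Y {2,4,5}->{2}; X {1,2,3,4}->{3,4}
So after all 4 constraints: D(Y) = {2}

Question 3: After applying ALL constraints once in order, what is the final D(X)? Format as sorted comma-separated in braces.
Answer: {3,4}

Derivation:
Constraint 1 (X + Z = Y) on D(X)={1,2,3,4,5,6} D(Z)={1,2,3,4,5,6} D(Y)={2,4,5}: X {1,2,3,4,5,6}->{1,2,3,4}; Z {1,2,3,4,5,6}->{1,2,3,4}
Constraint 2 (Z != Y) on D(Z)={1,2,3,4} D(Y)={2,4,5}: no change
Constraint 3 (Y != Z) on D(Y)={2,4,5} D(Z)={1,2,3,4}: no change
Constraint 4 (Y < X) on D(Y)={2,4,5} D(X)={1,2,3,4}: Y {2,4,5}->{2}; X {1,2,3,4}->{3,4}
So after all 4 constraints: D(X) = {3,4}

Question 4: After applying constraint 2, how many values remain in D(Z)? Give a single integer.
Answer: 4

Derivation:
Constraint 1 (X + Z = Y) on D(X)={1,2,3,4,5,6} D(Z)={1,2,3,4,5,6} D(Y)={2,4,5}: X {1,2,3,4,5,6}->{1,2,3,4}; Z {1,2,3,4,5,6}->{1,2,3,4}
Constraint 2 (Z != Y) on D(Z)={1,2,3,4} D(Y)={2,4,5}: no change
So after constraint 2: D(Z)={1,2,3,4}, size = 4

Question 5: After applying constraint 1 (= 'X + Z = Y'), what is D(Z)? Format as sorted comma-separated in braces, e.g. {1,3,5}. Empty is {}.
Constraint 1 (X + Z = Y) on D(X)={1,2,3,4,5,6} D(Z)={1,2,3,4,5,6} D(Y)={2,4,5}: X {1,2,3,4,5,6}->{1,2,3,4}; Z {1,2,3,4,5,6}->{1,2,3,4}
So after constraint 1: D(Z) = {1,2,3,4}

Answer: {1,2,3,4}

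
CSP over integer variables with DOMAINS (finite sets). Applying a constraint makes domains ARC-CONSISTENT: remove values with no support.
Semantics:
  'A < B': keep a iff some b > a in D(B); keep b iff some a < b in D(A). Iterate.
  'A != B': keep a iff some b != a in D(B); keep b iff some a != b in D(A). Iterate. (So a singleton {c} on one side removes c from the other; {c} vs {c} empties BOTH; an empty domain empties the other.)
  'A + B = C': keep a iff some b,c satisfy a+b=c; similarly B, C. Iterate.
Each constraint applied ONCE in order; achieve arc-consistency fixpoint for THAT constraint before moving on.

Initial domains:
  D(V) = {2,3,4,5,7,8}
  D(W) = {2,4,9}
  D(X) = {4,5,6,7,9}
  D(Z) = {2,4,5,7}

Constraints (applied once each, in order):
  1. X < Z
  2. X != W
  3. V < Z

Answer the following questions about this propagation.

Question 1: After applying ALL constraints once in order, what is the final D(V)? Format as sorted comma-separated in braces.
Answer: {2,3,4,5}

Derivation:
Constraint 1 (X < Z) on D(X)={4,5,6,7,9} D(Z)={2,4,5,7}: X {4,5,6,7,9}->{4,5,6}; Z {2,4,5,7}->{5,7}
Constraint 2 (X != W) on D(X)={4,5,6} D(W)={2,4,9}: no change
Constraint 3 (V < Z) on D(V)={2,3,4,5,7,8} D(Z)={5,7}: V {2,3,4,5,7,8}->{2,3,4,5}
So after all 3 constraints: D(V) = {2,3,4,5}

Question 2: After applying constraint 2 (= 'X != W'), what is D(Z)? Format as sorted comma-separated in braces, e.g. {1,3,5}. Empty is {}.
Answer: {5,7}

Derivation:
Constraint 1 (X < Z) on D(X)={4,5,6,7,9} D(Z)={2,4,5,7}: X {4,5,6,7,9}->{4,5,6}; Z {2,4,5,7}->{5,7}
Constraint 2 (X != W) on D(X)={4,5,6} D(W)={2,4,9}: no change
So after constraint 2: D(Z) = {5,7}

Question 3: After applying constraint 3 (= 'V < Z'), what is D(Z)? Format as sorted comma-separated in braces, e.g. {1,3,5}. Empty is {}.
Answer: {5,7}

Derivation:
Constraint 1 (X < Z) on D(X)={4,5,6,7,9} D(Z)={2,4,5,7}: X {4,5,6,7,9}->{4,5,6}; Z {2,4,5,7}->{5,7}
Constraint 2 (X != W) on D(X)={4,5,6} D(W)={2,4,9}: no change
Constraint 3 (V < Z) on D(V)={2,3,4,5,7,8} D(Z)={5,7}: V {2,3,4,5,7,8}->{2,3,4,5}
So after constraint 3: D(Z) = {5,7}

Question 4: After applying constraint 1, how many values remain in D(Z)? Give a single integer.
Answer: 2

Derivation:
Constraint 1 (X < Z) on D(X)={4,5,6,7,9} D(Z)={2,4,5,7}: X {4,5,6,7,9}->{4,5,6}; Z {2,4,5,7}->{5,7}
So after constraint 1: D(Z)={5,7}, size = 2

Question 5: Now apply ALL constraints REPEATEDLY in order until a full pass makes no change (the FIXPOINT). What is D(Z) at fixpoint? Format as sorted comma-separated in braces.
Answer: {5,7}

Derivation:
pass 0 (initial): D(Z)={2,4,5,7}
pass 1: V {2,3,4,5,7,8}->{2,3,4,5}; X {4,5,6,7,9}->{4,5,6}; Z {2,4,5,7}->{5,7}
pass 2: no change
Fixpoint after 2 passes: D(Z) = {5,7}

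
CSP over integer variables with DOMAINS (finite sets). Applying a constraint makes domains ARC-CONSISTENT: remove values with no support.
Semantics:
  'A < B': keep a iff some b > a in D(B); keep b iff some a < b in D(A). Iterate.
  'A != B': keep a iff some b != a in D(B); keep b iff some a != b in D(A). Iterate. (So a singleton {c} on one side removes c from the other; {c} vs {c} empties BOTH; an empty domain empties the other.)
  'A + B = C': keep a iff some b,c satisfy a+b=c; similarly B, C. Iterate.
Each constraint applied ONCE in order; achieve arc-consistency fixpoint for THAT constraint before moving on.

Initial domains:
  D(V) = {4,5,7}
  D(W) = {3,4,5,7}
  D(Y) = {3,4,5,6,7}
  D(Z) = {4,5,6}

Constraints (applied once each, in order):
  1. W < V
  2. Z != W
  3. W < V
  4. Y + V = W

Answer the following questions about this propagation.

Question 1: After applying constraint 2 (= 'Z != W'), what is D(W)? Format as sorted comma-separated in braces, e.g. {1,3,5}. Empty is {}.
Constraint 1 (W < V) on D(W)={3,4,5,7} D(V)={4,5,7}: W {3,4,5,7}->{3,4,5}
Constraint 2 (Z != W) on D(Z)={4,5,6} D(W)={3,4,5}: no change
So after constraint 2: D(W) = {3,4,5}

Answer: {3,4,5}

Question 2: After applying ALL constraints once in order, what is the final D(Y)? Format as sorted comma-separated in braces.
Constraint 1 (W < V) on D(W)={3,4,5,7} D(V)={4,5,7}: W {3,4,5,7}->{3,4,5}
Constraint 2 (Z != W) on D(Z)={4,5,6} D(W)={3,4,5}: no change
Constraint 3 (W < V) on D(W)={3,4,5} D(V)={4,5,7}: no change
Constraint 4 (Y + V = W) on D(Y)={3,4,5,6,7} D(V)={4,5,7} D(W)={3,4,5}: Y {3,4,5,6,7}->{}; V {4,5,7}->{}; W {3,4,5}->{}
So after all 4 constraints: D(Y) = {}

Answer: {}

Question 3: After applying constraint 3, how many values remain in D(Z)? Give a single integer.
Constraint 1 (W < V) on D(W)={3,4,5,7} D(V)={4,5,7}: W {3,4,5,7}->{3,4,5}
Constraint 2 (Z != W) on D(Z)={4,5,6} D(W)={3,4,5}: no change
Constraint 3 (W < V) on D(W)={3,4,5} D(V)={4,5,7}: no change
So after constraint 3: D(Z)={4,5,6}, size = 3

Answer: 3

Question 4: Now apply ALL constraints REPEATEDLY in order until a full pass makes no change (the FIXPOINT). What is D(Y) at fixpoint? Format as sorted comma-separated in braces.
pass 0 (initial): D(Y)={3,4,5,6,7}
pass 1: V {4,5,7}->{}; W {3,4,5,7}->{}; Y {3,4,5,6,7}->{}
pass 2: Z {4,5,6}->{}
pass 3: no change
Fixpoint after 3 passes: D(Y) = {}

Answer: {}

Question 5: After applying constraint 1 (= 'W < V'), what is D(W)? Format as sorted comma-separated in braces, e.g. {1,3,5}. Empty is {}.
Constraint 1 (W < V) on D(W)={3,4,5,7} D(V)={4,5,7}: W {3,4,5,7}->{3,4,5}
So after constraint 1: D(W) = {3,4,5}

Answer: {3,4,5}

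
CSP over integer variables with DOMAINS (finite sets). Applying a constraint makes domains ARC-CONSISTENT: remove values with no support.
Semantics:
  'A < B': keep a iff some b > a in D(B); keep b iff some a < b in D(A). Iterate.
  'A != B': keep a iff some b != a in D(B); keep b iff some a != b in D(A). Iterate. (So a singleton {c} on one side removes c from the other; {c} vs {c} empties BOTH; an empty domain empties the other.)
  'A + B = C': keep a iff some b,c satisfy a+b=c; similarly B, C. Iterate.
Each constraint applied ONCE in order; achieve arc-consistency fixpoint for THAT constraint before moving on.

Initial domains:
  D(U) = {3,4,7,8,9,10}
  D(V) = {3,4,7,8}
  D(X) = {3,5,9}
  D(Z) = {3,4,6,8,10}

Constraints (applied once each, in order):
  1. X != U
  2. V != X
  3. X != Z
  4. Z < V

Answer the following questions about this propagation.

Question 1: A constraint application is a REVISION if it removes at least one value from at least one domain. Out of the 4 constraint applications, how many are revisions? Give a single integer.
Constraint 1 (X != U) on D(X)={3,5,9} D(U)={3,4,7,8,9,10}: no change => not a revision
Constraint 2 (V != X) on D(V)={3,4,7,8} D(X)={3,5,9}: no change => not a revision
Constraint 3 (X != Z) on D(X)={3,5,9} D(Z)={3,4,6,8,10}: no change => not a revision
Constraint 4 (Z < V) on D(Z)={3,4,6,8,10} D(V)={3,4,7,8}: Z {3,4,6,8,10}->{3,4,6}; V {3,4,7,8}->{4,7,8} => REVISION
Total revisions = 1

Answer: 1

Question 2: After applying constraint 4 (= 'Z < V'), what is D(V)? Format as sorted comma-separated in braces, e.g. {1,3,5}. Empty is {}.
Answer: {4,7,8}

Derivation:
Constraint 1 (X != U) on D(X)={3,5,9} D(U)={3,4,7,8,9,10}: no change
Constraint 2 (V != X) on D(V)={3,4,7,8} D(X)={3,5,9}: no change
Constraint 3 (X != Z) on D(X)={3,5,9} D(Z)={3,4,6,8,10}: no change
Constraint 4 (Z < V) on D(Z)={3,4,6,8,10} D(V)={3,4,7,8}: Z {3,4,6,8,10}->{3,4,6}; V {3,4,7,8}->{4,7,8}
So after constraint 4: D(V) = {4,7,8}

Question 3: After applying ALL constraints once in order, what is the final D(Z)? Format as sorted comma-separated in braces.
Constraint 1 (X != U) on D(X)={3,5,9} D(U)={3,4,7,8,9,10}: no change
Constraint 2 (V != X) on D(V)={3,4,7,8} D(X)={3,5,9}: no change
Constraint 3 (X != Z) on D(X)={3,5,9} D(Z)={3,4,6,8,10}: no change
Constraint 4 (Z < V) on D(Z)={3,4,6,8,10} D(V)={3,4,7,8}: Z {3,4,6,8,10}->{3,4,6}; V {3,4,7,8}->{4,7,8}
So after all 4 constraints: D(Z) = {3,4,6}

Answer: {3,4,6}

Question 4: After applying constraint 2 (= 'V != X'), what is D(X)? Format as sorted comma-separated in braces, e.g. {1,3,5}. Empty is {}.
Answer: {3,5,9}

Derivation:
Constraint 1 (X != U) on D(X)={3,5,9} D(U)={3,4,7,8,9,10}: no change
Constraint 2 (V != X) on D(V)={3,4,7,8} D(X)={3,5,9}: no change
So after constraint 2: D(X) = {3,5,9}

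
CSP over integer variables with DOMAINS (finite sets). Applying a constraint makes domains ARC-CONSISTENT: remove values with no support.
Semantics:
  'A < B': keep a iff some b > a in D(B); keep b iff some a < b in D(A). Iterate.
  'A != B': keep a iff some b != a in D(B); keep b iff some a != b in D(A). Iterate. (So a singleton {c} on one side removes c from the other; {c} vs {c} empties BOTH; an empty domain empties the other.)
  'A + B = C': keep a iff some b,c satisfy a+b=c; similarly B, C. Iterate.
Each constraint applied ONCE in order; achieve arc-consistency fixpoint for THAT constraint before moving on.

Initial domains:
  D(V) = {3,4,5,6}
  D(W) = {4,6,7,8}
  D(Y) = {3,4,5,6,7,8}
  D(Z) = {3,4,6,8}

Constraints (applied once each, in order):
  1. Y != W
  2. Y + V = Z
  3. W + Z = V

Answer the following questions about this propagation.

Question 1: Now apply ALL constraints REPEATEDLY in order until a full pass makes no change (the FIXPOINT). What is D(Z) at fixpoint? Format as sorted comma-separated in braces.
pass 0 (initial): D(Z)={3,4,6,8}
pass 1: V {3,4,5,6}->{}; W {4,6,7,8}->{}; Y {3,4,5,6,7,8}->{3,4,5}; Z {3,4,6,8}->{}
pass 2: Y {3,4,5}->{}
pass 3: no change
Fixpoint after 3 passes: D(Z) = {}

Answer: {}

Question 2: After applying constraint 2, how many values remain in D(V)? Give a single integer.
Answer: 3

Derivation:
Constraint 1 (Y != W) on D(Y)={3,4,5,6,7,8} D(W)={4,6,7,8}: no change
Constraint 2 (Y + V = Z) on D(Y)={3,4,5,6,7,8} D(V)={3,4,5,6} D(Z)={3,4,6,8}: Y {3,4,5,6,7,8}->{3,4,5}; V {3,4,5,6}->{3,4,5}; Z {3,4,6,8}->{6,8}
So after constraint 2: D(V)={3,4,5}, size = 3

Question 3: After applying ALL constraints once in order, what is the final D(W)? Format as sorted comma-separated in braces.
Answer: {}

Derivation:
Constraint 1 (Y != W) on D(Y)={3,4,5,6,7,8} D(W)={4,6,7,8}: no change
Constraint 2 (Y + V = Z) on D(Y)={3,4,5,6,7,8} D(V)={3,4,5,6} D(Z)={3,4,6,8}: Y {3,4,5,6,7,8}->{3,4,5}; V {3,4,5,6}->{3,4,5}; Z {3,4,6,8}->{6,8}
Constraint 3 (W + Z = V) on D(W)={4,6,7,8} D(Z)={6,8} D(V)={3,4,5}: W {4,6,7,8}->{}; Z {6,8}->{}; V {3,4,5}->{}
So after all 3 constraints: D(W) = {}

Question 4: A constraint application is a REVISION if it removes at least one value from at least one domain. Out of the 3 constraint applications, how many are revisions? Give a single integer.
Answer: 2

Derivation:
Constraint 1 (Y != W) on D(Y)={3,4,5,6,7,8} D(W)={4,6,7,8}: no change => not a revision
Constraint 2 (Y + V = Z) on D(Y)={3,4,5,6,7,8} D(V)={3,4,5,6} D(Z)={3,4,6,8}: Y {3,4,5,6,7,8}->{3,4,5}; V {3,4,5,6}->{3,4,5}; Z {3,4,6,8}->{6,8} => REVISION
Constraint 3 (W + Z = V) on D(W)={4,6,7,8} D(Z)={6,8} D(V)={3,4,5}: W {4,6,7,8}->{}; Z {6,8}->{}; V {3,4,5}->{} => REVISION
Total revisions = 2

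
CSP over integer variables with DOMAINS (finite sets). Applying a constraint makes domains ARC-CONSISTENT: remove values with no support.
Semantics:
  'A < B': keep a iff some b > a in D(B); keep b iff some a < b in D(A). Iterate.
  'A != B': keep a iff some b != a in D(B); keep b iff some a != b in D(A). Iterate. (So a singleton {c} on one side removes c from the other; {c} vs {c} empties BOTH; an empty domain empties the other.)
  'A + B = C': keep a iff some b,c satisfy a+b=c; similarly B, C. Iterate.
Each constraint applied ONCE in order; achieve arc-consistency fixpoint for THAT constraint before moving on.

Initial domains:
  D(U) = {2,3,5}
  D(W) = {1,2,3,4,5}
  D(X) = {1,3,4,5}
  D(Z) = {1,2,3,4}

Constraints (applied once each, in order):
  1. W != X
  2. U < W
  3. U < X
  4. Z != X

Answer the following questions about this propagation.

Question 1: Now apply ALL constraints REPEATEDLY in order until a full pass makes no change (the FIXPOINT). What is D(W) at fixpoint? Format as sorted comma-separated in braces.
Answer: {3,4,5}

Derivation:
pass 0 (initial): D(W)={1,2,3,4,5}
pass 1: U {2,3,5}->{2,3}; W {1,2,3,4,5}->{3,4,5}; X {1,3,4,5}->{3,4,5}
pass 2: no change
Fixpoint after 2 passes: D(W) = {3,4,5}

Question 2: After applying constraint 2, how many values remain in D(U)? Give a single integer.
Constraint 1 (W != X) on D(W)={1,2,3,4,5} D(X)={1,3,4,5}: no change
Constraint 2 (U < W) on D(U)={2,3,5} D(W)={1,2,3,4,5}: U {2,3,5}->{2,3}; W {1,2,3,4,5}->{3,4,5}
So after constraint 2: D(U)={2,3}, size = 2

Answer: 2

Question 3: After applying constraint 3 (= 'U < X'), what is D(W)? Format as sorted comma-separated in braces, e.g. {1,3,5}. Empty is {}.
Answer: {3,4,5}

Derivation:
Constraint 1 (W != X) on D(W)={1,2,3,4,5} D(X)={1,3,4,5}: no change
Constraint 2 (U < W) on D(U)={2,3,5} D(W)={1,2,3,4,5}: U {2,3,5}->{2,3}; W {1,2,3,4,5}->{3,4,5}
Constraint 3 (U < X) on D(U)={2,3} D(X)={1,3,4,5}: X {1,3,4,5}->{3,4,5}
So after constraint 3: D(W) = {3,4,5}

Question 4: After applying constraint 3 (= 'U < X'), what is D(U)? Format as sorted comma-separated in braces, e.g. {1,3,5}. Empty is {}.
Constraint 1 (W != X) on D(W)={1,2,3,4,5} D(X)={1,3,4,5}: no change
Constraint 2 (U < W) on D(U)={2,3,5} D(W)={1,2,3,4,5}: U {2,3,5}->{2,3}; W {1,2,3,4,5}->{3,4,5}
Constraint 3 (U < X) on D(U)={2,3} D(X)={1,3,4,5}: X {1,3,4,5}->{3,4,5}
So after constraint 3: D(U) = {2,3}

Answer: {2,3}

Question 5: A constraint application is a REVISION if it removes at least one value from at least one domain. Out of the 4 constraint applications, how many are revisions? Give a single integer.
Constraint 1 (W != X) on D(W)={1,2,3,4,5} D(X)={1,3,4,5}: no change => not a revision
Constraint 2 (U < W) on D(U)={2,3,5} D(W)={1,2,3,4,5}: U {2,3,5}->{2,3}; W {1,2,3,4,5}->{3,4,5} => REVISION
Constraint 3 (U < X) on D(U)={2,3} D(X)={1,3,4,5}: X {1,3,4,5}->{3,4,5} => REVISION
Constraint 4 (Z != X) on D(Z)={1,2,3,4} D(X)={3,4,5}: no change => not a revision
Total revisions = 2

Answer: 2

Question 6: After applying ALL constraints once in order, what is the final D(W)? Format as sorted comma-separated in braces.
Constraint 1 (W != X) on D(W)={1,2,3,4,5} D(X)={1,3,4,5}: no change
Constraint 2 (U < W) on D(U)={2,3,5} D(W)={1,2,3,4,5}: U {2,3,5}->{2,3}; W {1,2,3,4,5}->{3,4,5}
Constraint 3 (U < X) on D(U)={2,3} D(X)={1,3,4,5}: X {1,3,4,5}->{3,4,5}
Constraint 4 (Z != X) on D(Z)={1,2,3,4} D(X)={3,4,5}: no change
So after all 4 constraints: D(W) = {3,4,5}

Answer: {3,4,5}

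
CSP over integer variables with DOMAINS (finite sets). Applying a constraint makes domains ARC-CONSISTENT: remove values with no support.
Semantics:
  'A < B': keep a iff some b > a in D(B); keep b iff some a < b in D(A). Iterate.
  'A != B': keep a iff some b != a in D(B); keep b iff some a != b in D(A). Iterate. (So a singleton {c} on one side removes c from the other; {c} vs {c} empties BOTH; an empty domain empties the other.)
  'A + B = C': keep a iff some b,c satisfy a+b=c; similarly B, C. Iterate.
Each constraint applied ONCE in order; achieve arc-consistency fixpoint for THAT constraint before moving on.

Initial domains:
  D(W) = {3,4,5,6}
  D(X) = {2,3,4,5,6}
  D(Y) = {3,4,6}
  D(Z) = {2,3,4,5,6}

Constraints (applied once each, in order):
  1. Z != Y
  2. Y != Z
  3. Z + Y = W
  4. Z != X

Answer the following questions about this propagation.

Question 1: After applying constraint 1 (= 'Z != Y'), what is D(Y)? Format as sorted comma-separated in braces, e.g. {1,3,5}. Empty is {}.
Answer: {3,4,6}

Derivation:
Constraint 1 (Z != Y) on D(Z)={2,3,4,5,6} D(Y)={3,4,6}: no change
So after constraint 1: D(Y) = {3,4,6}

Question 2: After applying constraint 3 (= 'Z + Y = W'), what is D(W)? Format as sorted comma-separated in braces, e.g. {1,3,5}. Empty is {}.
Answer: {5,6}

Derivation:
Constraint 1 (Z != Y) on D(Z)={2,3,4,5,6} D(Y)={3,4,6}: no change
Constraint 2 (Y != Z) on D(Y)={3,4,6} D(Z)={2,3,4,5,6}: no change
Constraint 3 (Z + Y = W) on D(Z)={2,3,4,5,6} D(Y)={3,4,6} D(W)={3,4,5,6}: Z {2,3,4,5,6}->{2,3}; Y {3,4,6}->{3,4}; W {3,4,5,6}->{5,6}
So after constraint 3: D(W) = {5,6}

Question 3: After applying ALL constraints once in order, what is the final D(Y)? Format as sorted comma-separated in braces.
Answer: {3,4}

Derivation:
Constraint 1 (Z != Y) on D(Z)={2,3,4,5,6} D(Y)={3,4,6}: no change
Constraint 2 (Y != Z) on D(Y)={3,4,6} D(Z)={2,3,4,5,6}: no change
Constraint 3 (Z + Y = W) on D(Z)={2,3,4,5,6} D(Y)={3,4,6} D(W)={3,4,5,6}: Z {2,3,4,5,6}->{2,3}; Y {3,4,6}->{3,4}; W {3,4,5,6}->{5,6}
Constraint 4 (Z != X) on D(Z)={2,3} D(X)={2,3,4,5,6}: no change
So after all 4 constraints: D(Y) = {3,4}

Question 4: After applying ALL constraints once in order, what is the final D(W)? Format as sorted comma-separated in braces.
Answer: {5,6}

Derivation:
Constraint 1 (Z != Y) on D(Z)={2,3,4,5,6} D(Y)={3,4,6}: no change
Constraint 2 (Y != Z) on D(Y)={3,4,6} D(Z)={2,3,4,5,6}: no change
Constraint 3 (Z + Y = W) on D(Z)={2,3,4,5,6} D(Y)={3,4,6} D(W)={3,4,5,6}: Z {2,3,4,5,6}->{2,3}; Y {3,4,6}->{3,4}; W {3,4,5,6}->{5,6}
Constraint 4 (Z != X) on D(Z)={2,3} D(X)={2,3,4,5,6}: no change
So after all 4 constraints: D(W) = {5,6}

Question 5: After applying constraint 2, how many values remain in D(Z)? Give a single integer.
Answer: 5

Derivation:
Constraint 1 (Z != Y) on D(Z)={2,3,4,5,6} D(Y)={3,4,6}: no change
Constraint 2 (Y != Z) on D(Y)={3,4,6} D(Z)={2,3,4,5,6}: no change
So after constraint 2: D(Z)={2,3,4,5,6}, size = 5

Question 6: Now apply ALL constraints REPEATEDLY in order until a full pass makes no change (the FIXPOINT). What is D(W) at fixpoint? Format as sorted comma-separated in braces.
pass 0 (initial): D(W)={3,4,5,6}
pass 1: W {3,4,5,6}->{5,6}; Y {3,4,6}->{3,4}; Z {2,3,4,5,6}->{2,3}
pass 2: no change
Fixpoint after 2 passes: D(W) = {5,6}

Answer: {5,6}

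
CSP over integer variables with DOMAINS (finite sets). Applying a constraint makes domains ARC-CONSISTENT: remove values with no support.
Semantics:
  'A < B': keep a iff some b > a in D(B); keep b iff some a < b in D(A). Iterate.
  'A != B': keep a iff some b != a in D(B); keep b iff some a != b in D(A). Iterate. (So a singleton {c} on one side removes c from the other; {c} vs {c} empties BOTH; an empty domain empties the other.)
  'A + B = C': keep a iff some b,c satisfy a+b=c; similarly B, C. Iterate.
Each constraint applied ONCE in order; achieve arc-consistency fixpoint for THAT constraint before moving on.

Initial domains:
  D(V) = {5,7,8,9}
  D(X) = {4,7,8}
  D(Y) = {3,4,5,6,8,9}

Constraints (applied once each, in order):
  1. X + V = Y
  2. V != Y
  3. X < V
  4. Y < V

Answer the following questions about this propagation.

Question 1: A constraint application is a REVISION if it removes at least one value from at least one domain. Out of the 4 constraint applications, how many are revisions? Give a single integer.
Answer: 2

Derivation:
Constraint 1 (X + V = Y) on D(X)={4,7,8} D(V)={5,7,8,9} D(Y)={3,4,5,6,8,9}: X {4,7,8}->{4}; V {5,7,8,9}->{5}; Y {3,4,5,6,8,9}->{9} => REVISION
Constraint 2 (V != Y) on D(V)={5} D(Y)={9}: no change => not a revision
Constraint 3 (X < V) on D(X)={4} D(V)={5}: no change => not a revision
Constraint 4 (Y < V) on D(Y)={9} D(V)={5}: Y {9}->{}; V {5}->{} => REVISION
Total revisions = 2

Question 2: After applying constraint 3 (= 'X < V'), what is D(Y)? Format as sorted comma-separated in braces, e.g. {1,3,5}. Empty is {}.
Constraint 1 (X + V = Y) on D(X)={4,7,8} D(V)={5,7,8,9} D(Y)={3,4,5,6,8,9}: X {4,7,8}->{4}; V {5,7,8,9}->{5}; Y {3,4,5,6,8,9}->{9}
Constraint 2 (V != Y) on D(V)={5} D(Y)={9}: no change
Constraint 3 (X < V) on D(X)={4} D(V)={5}: no change
So after constraint 3: D(Y) = {9}

Answer: {9}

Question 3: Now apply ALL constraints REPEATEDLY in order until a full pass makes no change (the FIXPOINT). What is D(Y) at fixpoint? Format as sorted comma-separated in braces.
Answer: {}

Derivation:
pass 0 (initial): D(Y)={3,4,5,6,8,9}
pass 1: V {5,7,8,9}->{}; X {4,7,8}->{4}; Y {3,4,5,6,8,9}->{}
pass 2: X {4}->{}
pass 3: no change
Fixpoint after 3 passes: D(Y) = {}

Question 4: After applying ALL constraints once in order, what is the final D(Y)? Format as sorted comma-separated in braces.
Constraint 1 (X + V = Y) on D(X)={4,7,8} D(V)={5,7,8,9} D(Y)={3,4,5,6,8,9}: X {4,7,8}->{4}; V {5,7,8,9}->{5}; Y {3,4,5,6,8,9}->{9}
Constraint 2 (V != Y) on D(V)={5} D(Y)={9}: no change
Constraint 3 (X < V) on D(X)={4} D(V)={5}: no change
Constraint 4 (Y < V) on D(Y)={9} D(V)={5}: Y {9}->{}; V {5}->{}
So after all 4 constraints: D(Y) = {}

Answer: {}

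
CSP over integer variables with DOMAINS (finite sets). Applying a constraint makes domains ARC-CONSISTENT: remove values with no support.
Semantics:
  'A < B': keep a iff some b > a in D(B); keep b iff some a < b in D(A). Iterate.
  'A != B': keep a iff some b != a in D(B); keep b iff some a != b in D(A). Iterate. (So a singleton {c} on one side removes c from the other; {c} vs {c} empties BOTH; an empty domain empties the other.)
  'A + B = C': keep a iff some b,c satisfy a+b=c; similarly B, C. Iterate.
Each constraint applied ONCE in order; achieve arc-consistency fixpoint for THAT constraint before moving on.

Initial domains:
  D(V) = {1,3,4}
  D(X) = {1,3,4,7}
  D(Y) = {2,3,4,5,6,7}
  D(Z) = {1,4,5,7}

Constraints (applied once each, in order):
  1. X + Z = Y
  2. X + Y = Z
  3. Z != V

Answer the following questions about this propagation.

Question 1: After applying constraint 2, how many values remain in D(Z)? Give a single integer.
Constraint 1 (X + Z = Y) on D(X)={1,3,4,7} D(Z)={1,4,5,7} D(Y)={2,3,4,5,6,7}: X {1,3,4,7}->{1,3,4}; Z {1,4,5,7}->{1,4,5}; Y {2,3,4,5,6,7}->{2,4,5,6,7}
Constraint 2 (X + Y = Z) on D(X)={1,3,4} D(Y)={2,4,5,6,7} D(Z)={1,4,5}: X {1,3,4}->{1,3}; Y {2,4,5,6,7}->{2,4}; Z {1,4,5}->{5}
So after constraint 2: D(Z)={5}, size = 1

Answer: 1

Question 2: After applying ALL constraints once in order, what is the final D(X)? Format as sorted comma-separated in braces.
Constraint 1 (X + Z = Y) on D(X)={1,3,4,7} D(Z)={1,4,5,7} D(Y)={2,3,4,5,6,7}: X {1,3,4,7}->{1,3,4}; Z {1,4,5,7}->{1,4,5}; Y {2,3,4,5,6,7}->{2,4,5,6,7}
Constraint 2 (X + Y = Z) on D(X)={1,3,4} D(Y)={2,4,5,6,7} D(Z)={1,4,5}: X {1,3,4}->{1,3}; Y {2,4,5,6,7}->{2,4}; Z {1,4,5}->{5}
Constraint 3 (Z != V) on D(Z)={5} D(V)={1,3,4}: no change
So after all 3 constraints: D(X) = {1,3}

Answer: {1,3}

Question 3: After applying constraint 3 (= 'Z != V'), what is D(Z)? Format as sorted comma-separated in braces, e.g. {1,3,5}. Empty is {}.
Constraint 1 (X + Z = Y) on D(X)={1,3,4,7} D(Z)={1,4,5,7} D(Y)={2,3,4,5,6,7}: X {1,3,4,7}->{1,3,4}; Z {1,4,5,7}->{1,4,5}; Y {2,3,4,5,6,7}->{2,4,5,6,7}
Constraint 2 (X + Y = Z) on D(X)={1,3,4} D(Y)={2,4,5,6,7} D(Z)={1,4,5}: X {1,3,4}->{1,3}; Y {2,4,5,6,7}->{2,4}; Z {1,4,5}->{5}
Constraint 3 (Z != V) on D(Z)={5} D(V)={1,3,4}: no change
So after constraint 3: D(Z) = {5}

Answer: {5}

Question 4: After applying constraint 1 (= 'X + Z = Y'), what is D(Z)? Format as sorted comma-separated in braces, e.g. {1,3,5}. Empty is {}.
Answer: {1,4,5}

Derivation:
Constraint 1 (X + Z = Y) on D(X)={1,3,4,7} D(Z)={1,4,5,7} D(Y)={2,3,4,5,6,7}: X {1,3,4,7}->{1,3,4}; Z {1,4,5,7}->{1,4,5}; Y {2,3,4,5,6,7}->{2,4,5,6,7}
So after constraint 1: D(Z) = {1,4,5}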